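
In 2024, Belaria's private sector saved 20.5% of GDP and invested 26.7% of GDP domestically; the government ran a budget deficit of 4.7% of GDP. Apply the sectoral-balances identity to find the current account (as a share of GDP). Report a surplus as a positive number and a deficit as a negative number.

-10.9

By the sectoral-balances identity, CA = (S_private - I) + (T - G).
Private balance = 20.5 - 26.7 = -6.2
Government balance (T - G) = -4.7
CA = -6.2 + (-4.7) = -10.9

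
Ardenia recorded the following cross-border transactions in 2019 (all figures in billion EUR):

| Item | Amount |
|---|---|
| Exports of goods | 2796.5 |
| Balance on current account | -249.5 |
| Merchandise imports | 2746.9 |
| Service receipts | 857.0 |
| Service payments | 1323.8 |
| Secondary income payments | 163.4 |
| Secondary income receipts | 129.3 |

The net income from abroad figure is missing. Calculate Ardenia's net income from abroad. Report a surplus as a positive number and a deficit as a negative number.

Current account = goods balance + services balance + net primary income + net secondary income
Sum of the known components = -451.3
Net income from abroad = CA - (known components) = -249.5 - (-451.3) = 201.8

201.8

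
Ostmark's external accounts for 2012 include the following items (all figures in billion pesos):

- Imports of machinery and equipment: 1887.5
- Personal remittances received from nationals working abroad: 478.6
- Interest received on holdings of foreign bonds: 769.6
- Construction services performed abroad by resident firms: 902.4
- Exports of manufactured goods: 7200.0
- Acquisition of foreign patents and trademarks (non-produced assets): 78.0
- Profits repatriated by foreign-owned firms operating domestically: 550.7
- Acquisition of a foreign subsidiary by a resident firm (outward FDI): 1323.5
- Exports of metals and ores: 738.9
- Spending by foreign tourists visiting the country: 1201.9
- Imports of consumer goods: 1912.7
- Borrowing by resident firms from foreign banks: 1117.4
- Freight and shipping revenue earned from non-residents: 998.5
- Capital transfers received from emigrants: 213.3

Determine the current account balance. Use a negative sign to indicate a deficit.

7939.0

Goods: -1912.7 + 7200.0 - 1887.5 + 738.9 = 4138.7
Services: 998.5 + 1201.9 + 902.4 = 3102.8
Primary income: -550.7 + 769.6 = 218.9
Secondary income: 478.6
Current account = 4138.7 + 3102.8 + 218.9 + 478.6 = 7939.0
(Excluded from the current account — capital account: acquisition of foreign patents and trademarks (non-produced assets) 78.0, capital transfers received from emigrants 213.3; financial account: acquisition of a foreign subsidiary by a resident firm (outward FDI) 1323.5, borrowing by resident firms from foreign banks 1117.4.)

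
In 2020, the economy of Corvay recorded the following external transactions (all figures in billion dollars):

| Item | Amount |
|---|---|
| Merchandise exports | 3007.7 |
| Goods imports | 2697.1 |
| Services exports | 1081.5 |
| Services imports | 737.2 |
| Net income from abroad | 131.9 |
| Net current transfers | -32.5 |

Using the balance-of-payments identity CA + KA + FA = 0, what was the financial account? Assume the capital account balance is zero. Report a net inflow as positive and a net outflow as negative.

Goods balance = 3007.7 - 2697.1 = 310.6
Services balance = 1081.5 - 737.2 = 344.3
Trade balance (goods + services) = 310.6 + 344.3 = 654.9
Net primary income = 131.9
Net secondary income = -32.5
Current account = 654.9 + 131.9 + (-32.5) = 754.3
Financial account = -(754.3) = -754.3

-754.3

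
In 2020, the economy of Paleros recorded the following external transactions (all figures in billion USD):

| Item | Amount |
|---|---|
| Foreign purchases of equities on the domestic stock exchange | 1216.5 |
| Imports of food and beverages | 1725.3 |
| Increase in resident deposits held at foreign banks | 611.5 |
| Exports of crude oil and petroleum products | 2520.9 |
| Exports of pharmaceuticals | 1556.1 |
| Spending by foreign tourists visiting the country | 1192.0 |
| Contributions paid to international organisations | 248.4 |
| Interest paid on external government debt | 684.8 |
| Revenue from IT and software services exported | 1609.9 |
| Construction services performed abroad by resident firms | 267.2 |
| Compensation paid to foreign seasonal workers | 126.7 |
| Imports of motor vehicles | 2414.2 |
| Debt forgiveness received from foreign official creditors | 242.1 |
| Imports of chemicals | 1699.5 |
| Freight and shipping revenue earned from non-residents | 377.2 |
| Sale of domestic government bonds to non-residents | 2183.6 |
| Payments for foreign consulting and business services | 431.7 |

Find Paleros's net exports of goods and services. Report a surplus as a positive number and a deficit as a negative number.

Goods: -1699.5 - 1725.3 + 1556.1 - 2414.2 + 2520.9 = -1762.0
Services: 1192.0 + 377.2 + 1609.9 + 267.2 - 431.7 = 3014.6
Trade balance = -1762.0 + 3014.6 = 1252.6
(Excluded from the trade balance — financial account: foreign purchases of equities on the domestic stock exchange 1216.5, increase in resident deposits held at foreign banks 611.5, sale of domestic government bonds to non-residents 2183.6; secondary income: contributions paid to international organisations 248.4; primary income: interest paid on external government debt 684.8, compensation paid to foreign seasonal workers 126.7; capital account: debt forgiveness received from foreign official creditors 242.1.)

1252.6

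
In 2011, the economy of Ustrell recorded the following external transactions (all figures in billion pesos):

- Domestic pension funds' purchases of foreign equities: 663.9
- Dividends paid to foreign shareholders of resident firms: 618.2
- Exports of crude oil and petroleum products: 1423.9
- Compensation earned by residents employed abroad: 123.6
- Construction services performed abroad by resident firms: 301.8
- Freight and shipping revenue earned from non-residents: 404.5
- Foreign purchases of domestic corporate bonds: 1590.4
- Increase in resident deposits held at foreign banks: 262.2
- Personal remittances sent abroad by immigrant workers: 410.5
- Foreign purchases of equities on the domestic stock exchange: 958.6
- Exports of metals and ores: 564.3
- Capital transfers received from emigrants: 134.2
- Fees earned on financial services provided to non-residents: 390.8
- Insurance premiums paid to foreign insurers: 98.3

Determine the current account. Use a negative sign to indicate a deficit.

2081.9

Goods: 1423.9 + 564.3 = 1988.2
Services: 404.5 + 301.8 + 390.8 - 98.3 = 998.8
Primary income: 123.6 - 618.2 = -494.6
Secondary income: -410.5
Current account = 1988.2 + 998.8 + (-494.6) + (-410.5) = 2081.9
(Excluded from the current account — financial account: domestic pension funds' purchases of foreign equities 663.9, foreign purchases of domestic corporate bonds 1590.4, increase in resident deposits held at foreign banks 262.2, foreign purchases of equities on the domestic stock exchange 958.6; capital account: capital transfers received from emigrants 134.2.)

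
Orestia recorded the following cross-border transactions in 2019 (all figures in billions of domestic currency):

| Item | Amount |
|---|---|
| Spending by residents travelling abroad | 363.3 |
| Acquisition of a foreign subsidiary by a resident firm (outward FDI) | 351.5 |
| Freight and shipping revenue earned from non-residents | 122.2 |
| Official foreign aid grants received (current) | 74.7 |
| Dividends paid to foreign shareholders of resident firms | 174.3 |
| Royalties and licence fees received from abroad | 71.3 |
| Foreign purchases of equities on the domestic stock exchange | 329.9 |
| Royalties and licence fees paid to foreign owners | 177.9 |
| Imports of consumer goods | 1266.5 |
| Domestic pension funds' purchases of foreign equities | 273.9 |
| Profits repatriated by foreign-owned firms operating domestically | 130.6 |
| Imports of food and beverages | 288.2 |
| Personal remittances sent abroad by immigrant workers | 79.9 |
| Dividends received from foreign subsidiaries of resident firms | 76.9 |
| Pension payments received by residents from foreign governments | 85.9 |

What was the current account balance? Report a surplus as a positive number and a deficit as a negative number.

Goods: -288.2 - 1266.5 = -1554.7
Services: 71.3 + 122.2 - 177.9 - 363.3 = -347.7
Primary income: -174.3 - 130.6 + 76.9 = -228.0
Secondary income: -79.9 + 74.7 + 85.9 = 80.7
Current account = (-1554.7) + (-347.7) + (-228.0) + 80.7 = -2049.7
(Excluded from the current account — financial account: acquisition of a foreign subsidiary by a resident firm (outward FDI) 351.5, foreign purchases of equities on the domestic stock exchange 329.9, domestic pension funds' purchases of foreign equities 273.9.)

-2049.7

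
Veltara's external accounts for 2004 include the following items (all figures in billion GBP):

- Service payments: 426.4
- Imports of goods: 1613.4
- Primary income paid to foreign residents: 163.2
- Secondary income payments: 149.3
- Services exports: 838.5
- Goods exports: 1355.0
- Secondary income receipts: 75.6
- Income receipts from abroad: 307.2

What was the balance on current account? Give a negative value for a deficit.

Goods balance = 1355.0 - 1613.4 = -258.4
Services balance = 838.5 - 426.4 = 412.1
Trade balance (goods + services) = -258.4 + 412.1 = 153.7
Net primary income = 307.2 - 163.2 = 144.0
Net secondary income = 75.6 - 149.3 = -73.7
Current account = 153.7 + 144.0 + (-73.7) = 224.0

224.0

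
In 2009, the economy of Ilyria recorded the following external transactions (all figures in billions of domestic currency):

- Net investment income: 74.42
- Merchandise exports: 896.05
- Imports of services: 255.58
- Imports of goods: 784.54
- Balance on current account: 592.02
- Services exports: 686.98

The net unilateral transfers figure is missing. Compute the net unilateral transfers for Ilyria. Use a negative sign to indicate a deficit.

Current account = goods balance + services balance + net primary income + net secondary income
Sum of the known components = 617.33
Net unilateral transfers = CA - (known components) = 592.02 - 617.33 = -25.31

-25.31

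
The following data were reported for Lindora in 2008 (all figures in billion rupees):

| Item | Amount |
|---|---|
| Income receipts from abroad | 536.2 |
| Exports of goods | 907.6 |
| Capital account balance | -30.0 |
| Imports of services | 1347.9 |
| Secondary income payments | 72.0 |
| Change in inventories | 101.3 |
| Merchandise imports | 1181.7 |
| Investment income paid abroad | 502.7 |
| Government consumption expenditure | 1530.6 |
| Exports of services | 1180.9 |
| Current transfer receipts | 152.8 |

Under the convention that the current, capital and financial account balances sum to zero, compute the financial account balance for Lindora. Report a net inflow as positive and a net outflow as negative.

Goods balance = 907.6 - 1181.7 = -274.1
Services balance = 1180.9 - 1347.9 = -167.0
Trade balance (goods + services) = -274.1 + (-167.0) = -441.1
Net primary income = 536.2 - 502.7 = 33.5
Net secondary income = 152.8 - 72.0 = 80.8
Current account = -441.1 + 33.5 + 80.8 = -326.8
Financial account = -(-326.8 + (-30.0)) = 356.8

356.8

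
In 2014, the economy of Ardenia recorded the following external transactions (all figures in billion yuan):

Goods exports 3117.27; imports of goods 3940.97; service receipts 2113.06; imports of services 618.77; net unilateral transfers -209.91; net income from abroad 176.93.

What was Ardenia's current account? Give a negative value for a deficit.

Goods balance = 3117.27 - 3940.97 = -823.70
Services balance = 2113.06 - 618.77 = 1494.29
Trade balance (goods + services) = -823.70 + 1494.29 = 670.59
Net primary income = 176.93
Net secondary income = -209.91
Current account = 670.59 + 176.93 + (-209.91) = 637.61

637.61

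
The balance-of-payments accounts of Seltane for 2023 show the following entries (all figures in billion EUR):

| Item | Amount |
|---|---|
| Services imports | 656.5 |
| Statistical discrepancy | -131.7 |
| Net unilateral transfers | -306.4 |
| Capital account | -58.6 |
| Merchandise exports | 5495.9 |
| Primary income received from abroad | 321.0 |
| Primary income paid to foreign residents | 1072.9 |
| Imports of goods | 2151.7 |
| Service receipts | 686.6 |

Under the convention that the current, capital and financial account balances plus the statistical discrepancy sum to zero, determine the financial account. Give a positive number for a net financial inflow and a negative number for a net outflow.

-2125.7

Goods balance = 5495.9 - 2151.7 = 3344.2
Services balance = 686.6 - 656.5 = 30.1
Trade balance (goods + services) = 3344.2 + 30.1 = 3374.3
Net primary income = 321.0 - 1072.9 = -751.9
Net secondary income = -306.4
Current account = 3374.3 + (-751.9) + (-306.4) = 2316.0
Financial account = -(2316.0 + (-58.6) + (-131.7)) = -2125.7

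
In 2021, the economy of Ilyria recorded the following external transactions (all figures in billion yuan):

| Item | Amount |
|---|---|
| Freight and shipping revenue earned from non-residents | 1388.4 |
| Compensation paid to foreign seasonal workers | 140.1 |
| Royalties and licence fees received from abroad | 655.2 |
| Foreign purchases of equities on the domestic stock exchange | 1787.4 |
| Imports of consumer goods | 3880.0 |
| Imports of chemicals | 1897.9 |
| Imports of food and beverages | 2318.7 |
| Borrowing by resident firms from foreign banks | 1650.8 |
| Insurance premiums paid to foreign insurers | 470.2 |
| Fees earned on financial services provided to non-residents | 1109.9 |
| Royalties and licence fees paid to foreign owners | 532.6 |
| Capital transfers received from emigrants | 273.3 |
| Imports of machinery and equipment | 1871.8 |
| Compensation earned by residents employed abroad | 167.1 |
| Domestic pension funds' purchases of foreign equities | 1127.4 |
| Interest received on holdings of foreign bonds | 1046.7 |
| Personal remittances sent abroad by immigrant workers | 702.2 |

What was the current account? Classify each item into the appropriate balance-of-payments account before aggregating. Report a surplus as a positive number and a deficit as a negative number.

-7446.2

Goods: -2318.7 - 3880.0 - 1871.8 - 1897.9 = -9968.4
Services: -470.2 - 532.6 + 1388.4 + 655.2 + 1109.9 = 2150.7
Primary income: 167.1 + 1046.7 - 140.1 = 1073.7
Secondary income: -702.2
Current account = (-9968.4) + 2150.7 + 1073.7 + (-702.2) = -7446.2
(Excluded from the current account — financial account: foreign purchases of equities on the domestic stock exchange 1787.4, borrowing by resident firms from foreign banks 1650.8, domestic pension funds' purchases of foreign equities 1127.4; capital account: capital transfers received from emigrants 273.3.)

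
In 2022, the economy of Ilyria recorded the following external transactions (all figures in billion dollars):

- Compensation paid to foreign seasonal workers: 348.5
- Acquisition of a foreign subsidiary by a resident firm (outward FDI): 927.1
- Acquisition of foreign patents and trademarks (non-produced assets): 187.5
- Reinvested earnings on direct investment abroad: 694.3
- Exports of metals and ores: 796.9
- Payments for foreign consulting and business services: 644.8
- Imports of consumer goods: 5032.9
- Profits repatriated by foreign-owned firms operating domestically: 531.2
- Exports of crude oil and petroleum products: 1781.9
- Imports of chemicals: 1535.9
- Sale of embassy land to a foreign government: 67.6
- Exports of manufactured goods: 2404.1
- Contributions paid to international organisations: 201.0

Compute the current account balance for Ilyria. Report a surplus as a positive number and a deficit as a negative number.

-2617.1

Goods: -5032.9 - 1535.9 + 1781.9 + 2404.1 + 796.9 = -1585.9
Services: -644.8
Primary income: 694.3 - 348.5 - 531.2 = -185.4
Secondary income: -201.0
Current account = (-1585.9) + (-644.8) + (-185.4) + (-201.0) = -2617.1
(Excluded from the current account — financial account: acquisition of a foreign subsidiary by a resident firm (outward FDI) 927.1; capital account: acquisition of foreign patents and trademarks (non-produced assets) 187.5, sale of embassy land to a foreign government 67.6.)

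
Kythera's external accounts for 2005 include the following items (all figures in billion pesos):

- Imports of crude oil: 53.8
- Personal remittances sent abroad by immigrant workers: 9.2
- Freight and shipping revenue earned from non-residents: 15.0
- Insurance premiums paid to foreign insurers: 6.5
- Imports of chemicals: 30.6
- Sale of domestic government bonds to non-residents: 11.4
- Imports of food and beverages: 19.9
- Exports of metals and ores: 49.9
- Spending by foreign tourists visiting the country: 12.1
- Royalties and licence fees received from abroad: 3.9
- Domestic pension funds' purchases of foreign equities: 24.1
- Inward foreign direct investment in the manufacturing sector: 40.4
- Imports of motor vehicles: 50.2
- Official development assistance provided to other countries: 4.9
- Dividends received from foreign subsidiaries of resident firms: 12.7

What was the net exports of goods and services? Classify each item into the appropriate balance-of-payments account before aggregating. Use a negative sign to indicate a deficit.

-80.1

Goods: -19.9 - 30.6 - 53.8 - 50.2 + 49.9 = -104.6
Services: -6.5 + 3.9 + 12.1 + 15.0 = 24.5
Trade balance = -104.6 + 24.5 = -80.1
(Excluded from the trade balance — secondary income: personal remittances sent abroad by immigrant workers 9.2, official development assistance provided to other countries 4.9; financial account: sale of domestic government bonds to non-residents 11.4, domestic pension funds' purchases of foreign equities 24.1, inward foreign direct investment in the manufacturing sector 40.4; primary income: dividends received from foreign subsidiaries of resident firms 12.7.)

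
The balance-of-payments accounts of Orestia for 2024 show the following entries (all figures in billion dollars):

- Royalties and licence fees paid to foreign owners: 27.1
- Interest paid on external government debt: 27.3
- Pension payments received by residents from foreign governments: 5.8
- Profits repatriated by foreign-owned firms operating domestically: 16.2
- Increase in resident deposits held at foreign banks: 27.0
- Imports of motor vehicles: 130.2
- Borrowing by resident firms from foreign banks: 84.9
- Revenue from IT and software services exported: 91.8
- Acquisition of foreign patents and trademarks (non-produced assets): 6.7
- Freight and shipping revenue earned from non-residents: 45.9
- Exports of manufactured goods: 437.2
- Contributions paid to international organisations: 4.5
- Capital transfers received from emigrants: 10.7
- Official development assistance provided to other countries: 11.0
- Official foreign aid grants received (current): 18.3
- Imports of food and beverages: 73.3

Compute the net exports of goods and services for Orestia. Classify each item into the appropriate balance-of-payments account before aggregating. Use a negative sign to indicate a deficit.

Goods: -73.3 - 130.2 + 437.2 = 233.7
Services: -27.1 + 45.9 + 91.8 = 110.6
Trade balance = 233.7 + 110.6 = 344.3
(Excluded from the trade balance — primary income: interest paid on external government debt 27.3, profits repatriated by foreign-owned firms operating domestically 16.2; secondary income: pension payments received by residents from foreign governments 5.8, contributions paid to international organisations 4.5, official development assistance provided to other countries 11.0, official foreign aid grants received (current) 18.3; financial account: increase in resident deposits held at foreign banks 27.0, borrowing by resident firms from foreign banks 84.9; capital account: acquisition of foreign patents and trademarks (non-produced assets) 6.7, capital transfers received from emigrants 10.7.)

344.3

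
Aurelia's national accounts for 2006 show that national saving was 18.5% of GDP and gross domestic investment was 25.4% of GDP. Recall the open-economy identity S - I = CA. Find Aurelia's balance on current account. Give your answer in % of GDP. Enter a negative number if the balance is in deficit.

-6.9

CA = S - I = 18.5 - 25.4 = -6.9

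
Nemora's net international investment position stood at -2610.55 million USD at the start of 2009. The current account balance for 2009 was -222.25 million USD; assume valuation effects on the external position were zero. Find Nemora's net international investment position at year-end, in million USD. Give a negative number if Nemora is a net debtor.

-2832.80

With no valuation effects, change in NIIP = current account = -222.25
End-of-year NIIP = -2610.55 + (-222.25) = -2832.80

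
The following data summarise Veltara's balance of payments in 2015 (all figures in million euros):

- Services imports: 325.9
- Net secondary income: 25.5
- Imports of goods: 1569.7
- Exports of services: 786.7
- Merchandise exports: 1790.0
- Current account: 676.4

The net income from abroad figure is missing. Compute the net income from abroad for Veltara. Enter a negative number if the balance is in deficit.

-30.2

Current account = goods balance + services balance + net primary income + net secondary income
Sum of the known components = 706.6
Net income from abroad = CA - (known components) = 676.4 - 706.6 = -30.2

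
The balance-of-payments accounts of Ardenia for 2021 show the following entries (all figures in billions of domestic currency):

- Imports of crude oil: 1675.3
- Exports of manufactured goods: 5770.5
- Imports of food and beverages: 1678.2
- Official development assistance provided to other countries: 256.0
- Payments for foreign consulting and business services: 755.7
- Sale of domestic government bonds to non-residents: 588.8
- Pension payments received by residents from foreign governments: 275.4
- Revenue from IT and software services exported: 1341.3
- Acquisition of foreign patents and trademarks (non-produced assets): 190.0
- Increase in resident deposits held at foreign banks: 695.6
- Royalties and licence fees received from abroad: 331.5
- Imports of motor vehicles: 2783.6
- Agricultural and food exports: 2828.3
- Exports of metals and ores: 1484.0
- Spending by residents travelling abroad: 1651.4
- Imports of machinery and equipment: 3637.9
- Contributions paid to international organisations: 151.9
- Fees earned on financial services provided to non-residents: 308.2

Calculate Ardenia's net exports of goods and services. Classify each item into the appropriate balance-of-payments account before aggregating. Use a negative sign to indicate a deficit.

-118.3

Goods: -1675.3 - 2783.6 - 1678.2 + 1484.0 + 5770.5 + 2828.3 - 3637.9 = 307.8
Services: 308.2 + 1341.3 - 755.7 + 331.5 - 1651.4 = -426.1
Trade balance = 307.8 + (-426.1) = -118.3
(Excluded from the trade balance — secondary income: official development assistance provided to other countries 256.0, pension payments received by residents from foreign governments 275.4, contributions paid to international organisations 151.9; financial account: sale of domestic government bonds to non-residents 588.8, increase in resident deposits held at foreign banks 695.6; capital account: acquisition of foreign patents and trademarks (non-produced assets) 190.0.)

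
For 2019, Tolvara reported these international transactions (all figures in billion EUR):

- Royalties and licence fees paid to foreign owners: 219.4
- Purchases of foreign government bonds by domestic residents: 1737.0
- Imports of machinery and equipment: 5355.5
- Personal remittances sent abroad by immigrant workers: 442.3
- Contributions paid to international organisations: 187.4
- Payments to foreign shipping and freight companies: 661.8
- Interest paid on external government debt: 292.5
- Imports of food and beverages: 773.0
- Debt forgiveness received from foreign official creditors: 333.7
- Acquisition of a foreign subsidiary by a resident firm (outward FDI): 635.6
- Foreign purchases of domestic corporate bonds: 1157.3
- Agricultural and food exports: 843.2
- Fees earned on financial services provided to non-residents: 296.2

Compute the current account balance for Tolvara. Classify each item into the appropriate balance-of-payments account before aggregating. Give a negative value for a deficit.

Goods: -773.0 - 5355.5 + 843.2 = -5285.3
Services: -661.8 + 296.2 - 219.4 = -585.0
Primary income: -292.5
Secondary income: -187.4 - 442.3 = -629.7
Current account = (-5285.3) + (-585.0) + (-292.5) + (-629.7) = -6792.5
(Excluded from the current account — financial account: purchases of foreign government bonds by domestic residents 1737.0, acquisition of a foreign subsidiary by a resident firm (outward FDI) 635.6, foreign purchases of domestic corporate bonds 1157.3; capital account: debt forgiveness received from foreign official creditors 333.7.)

-6792.5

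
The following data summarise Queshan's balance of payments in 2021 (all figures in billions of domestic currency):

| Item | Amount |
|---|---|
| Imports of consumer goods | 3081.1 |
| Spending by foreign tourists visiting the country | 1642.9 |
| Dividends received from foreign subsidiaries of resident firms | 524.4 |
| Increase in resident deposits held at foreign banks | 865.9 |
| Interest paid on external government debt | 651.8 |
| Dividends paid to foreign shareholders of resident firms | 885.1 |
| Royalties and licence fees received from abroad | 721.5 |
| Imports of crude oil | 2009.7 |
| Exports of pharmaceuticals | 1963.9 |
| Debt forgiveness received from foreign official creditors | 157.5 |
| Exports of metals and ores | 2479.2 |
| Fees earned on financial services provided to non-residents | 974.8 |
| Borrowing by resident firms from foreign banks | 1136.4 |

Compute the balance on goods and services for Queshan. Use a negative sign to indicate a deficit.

2691.5

Goods: 1963.9 - 2009.7 - 3081.1 + 2479.2 = -647.7
Services: 974.8 + 721.5 + 1642.9 = 3339.2
Trade balance = -647.7 + 3339.2 = 2691.5
(Excluded from the trade balance — primary income: dividends received from foreign subsidiaries of resident firms 524.4, interest paid on external government debt 651.8, dividends paid to foreign shareholders of resident firms 885.1; financial account: increase in resident deposits held at foreign banks 865.9, borrowing by resident firms from foreign banks 1136.4; capital account: debt forgiveness received from foreign official creditors 157.5.)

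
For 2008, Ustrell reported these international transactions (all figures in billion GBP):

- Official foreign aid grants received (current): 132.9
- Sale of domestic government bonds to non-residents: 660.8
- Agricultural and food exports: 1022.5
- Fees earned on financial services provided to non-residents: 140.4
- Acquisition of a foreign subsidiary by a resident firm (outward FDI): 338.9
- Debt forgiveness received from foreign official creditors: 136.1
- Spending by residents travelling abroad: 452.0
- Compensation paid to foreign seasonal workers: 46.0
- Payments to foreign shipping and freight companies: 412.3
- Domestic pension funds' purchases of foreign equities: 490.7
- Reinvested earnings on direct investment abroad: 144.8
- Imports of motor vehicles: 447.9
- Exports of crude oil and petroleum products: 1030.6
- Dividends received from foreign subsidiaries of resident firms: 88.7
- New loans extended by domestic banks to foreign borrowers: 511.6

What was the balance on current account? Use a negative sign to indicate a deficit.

1201.7

Goods: 1030.6 - 447.9 + 1022.5 = 1605.2
Services: 140.4 - 452.0 - 412.3 = -723.9
Primary income: 88.7 - 46.0 + 144.8 = 187.5
Secondary income: 132.9
Current account = 1605.2 + (-723.9) + 187.5 + 132.9 = 1201.7
(Excluded from the current account — financial account: sale of domestic government bonds to non-residents 660.8, acquisition of a foreign subsidiary by a resident firm (outward FDI) 338.9, domestic pension funds' purchases of foreign equities 490.7, new loans extended by domestic banks to foreign borrowers 511.6; capital account: debt forgiveness received from foreign official creditors 136.1.)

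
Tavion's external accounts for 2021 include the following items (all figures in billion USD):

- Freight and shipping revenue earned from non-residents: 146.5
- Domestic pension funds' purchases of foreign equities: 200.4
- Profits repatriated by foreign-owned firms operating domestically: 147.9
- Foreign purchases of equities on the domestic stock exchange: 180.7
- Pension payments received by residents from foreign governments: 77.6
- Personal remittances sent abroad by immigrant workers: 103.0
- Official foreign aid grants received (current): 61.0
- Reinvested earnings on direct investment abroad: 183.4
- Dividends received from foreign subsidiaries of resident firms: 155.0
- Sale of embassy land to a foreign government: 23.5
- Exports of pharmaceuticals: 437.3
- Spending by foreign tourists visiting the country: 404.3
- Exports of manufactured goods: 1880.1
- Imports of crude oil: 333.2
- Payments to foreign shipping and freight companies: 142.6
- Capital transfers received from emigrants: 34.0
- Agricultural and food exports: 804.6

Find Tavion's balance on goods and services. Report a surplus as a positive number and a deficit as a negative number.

Goods: -333.2 + 437.3 + 804.6 + 1880.1 = 2788.8
Services: -142.6 + 404.3 + 146.5 = 408.2
Trade balance = 2788.8 + 408.2 = 3197.0
(Excluded from the trade balance — financial account: domestic pension funds' purchases of foreign equities 200.4, foreign purchases of equities on the domestic stock exchange 180.7; primary income: profits repatriated by foreign-owned firms operating domestically 147.9, reinvested earnings on direct investment abroad 183.4, dividends received from foreign subsidiaries of resident firms 155.0; secondary income: pension payments received by residents from foreign governments 77.6, personal remittances sent abroad by immigrant workers 103.0, official foreign aid grants received (current) 61.0; capital account: sale of embassy land to a foreign government 23.5, capital transfers received from emigrants 34.0.)

3197.0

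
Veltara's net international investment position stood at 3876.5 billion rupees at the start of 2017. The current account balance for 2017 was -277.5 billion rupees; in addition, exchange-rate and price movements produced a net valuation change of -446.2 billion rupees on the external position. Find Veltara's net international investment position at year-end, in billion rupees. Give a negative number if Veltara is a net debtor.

Change in NIIP = current account + net valuation change = -277.5 + (-446.2) = -723.7
End-of-year NIIP = 3876.5 + (-723.7) = 3152.8

3152.8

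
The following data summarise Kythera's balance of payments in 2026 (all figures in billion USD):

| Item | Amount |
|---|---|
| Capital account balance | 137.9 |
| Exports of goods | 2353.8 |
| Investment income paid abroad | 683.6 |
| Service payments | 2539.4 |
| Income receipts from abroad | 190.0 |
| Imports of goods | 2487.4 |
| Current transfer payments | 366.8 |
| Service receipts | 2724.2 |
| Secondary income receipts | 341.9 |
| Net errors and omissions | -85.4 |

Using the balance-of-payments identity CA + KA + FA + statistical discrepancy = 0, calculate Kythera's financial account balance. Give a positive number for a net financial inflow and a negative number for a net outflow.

414.8

Goods balance = 2353.8 - 2487.4 = -133.6
Services balance = 2724.2 - 2539.4 = 184.8
Trade balance (goods + services) = -133.6 + 184.8 = 51.2
Net primary income = 190.0 - 683.6 = -493.6
Net secondary income = 341.9 - 366.8 = -24.9
Current account = 51.2 + (-493.6) + (-24.9) = -467.3
Financial account = -(-467.3 + 137.9 + (-85.4)) = 414.8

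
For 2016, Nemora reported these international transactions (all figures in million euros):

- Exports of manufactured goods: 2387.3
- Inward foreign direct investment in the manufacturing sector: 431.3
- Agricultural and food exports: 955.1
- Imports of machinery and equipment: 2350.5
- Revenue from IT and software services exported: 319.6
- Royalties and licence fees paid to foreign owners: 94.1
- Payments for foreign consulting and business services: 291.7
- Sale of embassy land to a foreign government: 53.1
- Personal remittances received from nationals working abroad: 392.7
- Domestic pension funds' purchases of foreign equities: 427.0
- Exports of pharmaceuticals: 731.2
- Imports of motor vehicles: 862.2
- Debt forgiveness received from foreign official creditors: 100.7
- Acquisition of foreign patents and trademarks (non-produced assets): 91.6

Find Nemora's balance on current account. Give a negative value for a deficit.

1187.4

Goods: 2387.3 + 731.2 + 955.1 - 862.2 - 2350.5 = 860.9
Services: -94.1 + 319.6 - 291.7 = -66.2
Secondary income: 392.7
Current account = 860.9 + (-66.2) + 392.7 = 1187.4
(Excluded from the current account — financial account: inward foreign direct investment in the manufacturing sector 431.3, domestic pension funds' purchases of foreign equities 427.0; capital account: sale of embassy land to a foreign government 53.1, debt forgiveness received from foreign official creditors 100.7, acquisition of foreign patents and trademarks (non-produced assets) 91.6.)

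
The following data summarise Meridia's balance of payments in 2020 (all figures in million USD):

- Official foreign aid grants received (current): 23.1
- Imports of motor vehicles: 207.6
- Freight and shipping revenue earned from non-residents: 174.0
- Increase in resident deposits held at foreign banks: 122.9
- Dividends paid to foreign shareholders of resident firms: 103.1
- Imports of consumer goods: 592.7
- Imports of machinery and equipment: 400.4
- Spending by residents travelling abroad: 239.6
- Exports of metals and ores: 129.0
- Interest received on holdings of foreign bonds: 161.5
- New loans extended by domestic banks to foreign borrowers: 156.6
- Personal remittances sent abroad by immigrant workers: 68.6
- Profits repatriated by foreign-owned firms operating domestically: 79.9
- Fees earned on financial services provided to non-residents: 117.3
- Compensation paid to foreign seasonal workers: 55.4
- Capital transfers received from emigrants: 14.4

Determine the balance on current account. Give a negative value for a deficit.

Goods: -400.4 - 207.6 + 129.0 - 592.7 = -1071.7
Services: 117.3 - 239.6 + 174.0 = 51.7
Primary income: -103.1 + 161.5 - 79.9 - 55.4 = -76.9
Secondary income: -68.6 + 23.1 = -45.5
Current account = (-1071.7) + 51.7 + (-76.9) + (-45.5) = -1142.4
(Excluded from the current account — financial account: increase in resident deposits held at foreign banks 122.9, new loans extended by domestic banks to foreign borrowers 156.6; capital account: capital transfers received from emigrants 14.4.)

-1142.4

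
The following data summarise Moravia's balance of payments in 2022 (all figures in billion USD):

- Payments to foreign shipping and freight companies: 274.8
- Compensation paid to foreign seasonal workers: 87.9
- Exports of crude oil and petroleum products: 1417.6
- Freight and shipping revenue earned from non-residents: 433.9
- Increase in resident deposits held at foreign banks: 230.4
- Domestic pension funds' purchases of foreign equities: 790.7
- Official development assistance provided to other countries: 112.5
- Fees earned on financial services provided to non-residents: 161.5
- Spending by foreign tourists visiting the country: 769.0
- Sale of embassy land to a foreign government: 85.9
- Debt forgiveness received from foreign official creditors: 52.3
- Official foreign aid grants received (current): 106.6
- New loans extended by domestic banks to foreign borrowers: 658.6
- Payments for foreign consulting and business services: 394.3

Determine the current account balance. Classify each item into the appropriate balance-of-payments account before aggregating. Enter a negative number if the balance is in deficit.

Goods: 1417.6
Services: 433.9 - 394.3 + 161.5 - 274.8 + 769.0 = 695.3
Primary income: -87.9
Secondary income: -112.5 + 106.6 = -5.9
Current account = 1417.6 + 695.3 + (-87.9) + (-5.9) = 2019.1
(Excluded from the current account — financial account: increase in resident deposits held at foreign banks 230.4, domestic pension funds' purchases of foreign equities 790.7, new loans extended by domestic banks to foreign borrowers 658.6; capital account: sale of embassy land to a foreign government 85.9, debt forgiveness received from foreign official creditors 52.3.)

2019.1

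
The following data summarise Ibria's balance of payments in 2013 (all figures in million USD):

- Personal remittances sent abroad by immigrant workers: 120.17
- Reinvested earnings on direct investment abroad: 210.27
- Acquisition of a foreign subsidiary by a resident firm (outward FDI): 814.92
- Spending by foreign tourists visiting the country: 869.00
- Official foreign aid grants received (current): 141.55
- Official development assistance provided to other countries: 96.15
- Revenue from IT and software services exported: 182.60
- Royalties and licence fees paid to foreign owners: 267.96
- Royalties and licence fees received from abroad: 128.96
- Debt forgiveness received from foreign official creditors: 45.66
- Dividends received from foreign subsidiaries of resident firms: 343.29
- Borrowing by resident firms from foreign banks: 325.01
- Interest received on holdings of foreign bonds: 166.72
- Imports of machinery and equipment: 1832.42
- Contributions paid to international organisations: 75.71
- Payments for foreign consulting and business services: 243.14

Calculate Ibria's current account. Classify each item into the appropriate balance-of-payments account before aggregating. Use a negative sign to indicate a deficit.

Goods: -1832.42
Services: 128.96 - 243.14 - 267.96 + 869.00 + 182.60 = 669.46
Primary income: 343.29 + 210.27 + 166.72 = 720.28
Secondary income: 141.55 - 120.17 - 75.71 - 96.15 = -150.48
Current account = (-1832.42) + 669.46 + 720.28 + (-150.48) = -593.16
(Excluded from the current account — financial account: acquisition of a foreign subsidiary by a resident firm (outward FDI) 814.92, borrowing by resident firms from foreign banks 325.01; capital account: debt forgiveness received from foreign official creditors 45.66.)

-593.16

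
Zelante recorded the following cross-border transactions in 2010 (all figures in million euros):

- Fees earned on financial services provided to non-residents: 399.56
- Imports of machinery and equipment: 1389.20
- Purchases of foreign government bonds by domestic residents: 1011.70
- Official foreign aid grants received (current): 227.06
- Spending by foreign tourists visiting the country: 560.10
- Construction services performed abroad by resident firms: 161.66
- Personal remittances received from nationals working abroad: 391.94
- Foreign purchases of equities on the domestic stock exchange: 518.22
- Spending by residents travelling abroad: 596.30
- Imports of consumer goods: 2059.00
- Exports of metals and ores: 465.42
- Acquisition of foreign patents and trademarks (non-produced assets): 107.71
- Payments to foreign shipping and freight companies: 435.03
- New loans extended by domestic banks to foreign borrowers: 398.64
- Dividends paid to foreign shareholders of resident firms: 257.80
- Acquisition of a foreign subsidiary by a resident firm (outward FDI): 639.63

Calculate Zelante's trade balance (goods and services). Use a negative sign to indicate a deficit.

Goods: -2059.00 - 1389.20 + 465.42 = -2982.78
Services: -596.30 + 161.66 + 399.56 + 560.10 - 435.03 = 89.99
Trade balance = -2982.78 + 89.99 = -2892.79
(Excluded from the trade balance — financial account: purchases of foreign government bonds by domestic residents 1011.70, foreign purchases of equities on the domestic stock exchange 518.22, new loans extended by domestic banks to foreign borrowers 398.64, acquisition of a foreign subsidiary by a resident firm (outward FDI) 639.63; secondary income: official foreign aid grants received (current) 227.06, personal remittances received from nationals working abroad 391.94; capital account: acquisition of foreign patents and trademarks (non-produced assets) 107.71; primary income: dividends paid to foreign shareholders of resident firms 257.80.)

-2892.79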